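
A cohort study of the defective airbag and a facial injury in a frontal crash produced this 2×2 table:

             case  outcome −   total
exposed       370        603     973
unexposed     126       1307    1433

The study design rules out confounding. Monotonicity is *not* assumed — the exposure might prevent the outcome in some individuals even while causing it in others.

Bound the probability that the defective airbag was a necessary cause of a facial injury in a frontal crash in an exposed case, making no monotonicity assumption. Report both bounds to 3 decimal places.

p₁ = P(outcome | exposed) = 370/973 = 0.38027
p₀ = P(outcome | unexposed) = 126/1433 = 0.087927
Under exogeneity alone the bounds on PN are max{0,(p₁−p₀)/p₁} ≤ PN ≤ min{1,(1−p₀)/p₁}.
  lower = (p₁ − p₀)/p₁ = 0.29234 / 0.38027 ≈ 0.7688
  upper = min{1, (1 − p₀)/p₁} = 0.91207 / 0.38027 ≈ 2.3985 → capped at 1

0.769 ≤ PN ≤ 1.000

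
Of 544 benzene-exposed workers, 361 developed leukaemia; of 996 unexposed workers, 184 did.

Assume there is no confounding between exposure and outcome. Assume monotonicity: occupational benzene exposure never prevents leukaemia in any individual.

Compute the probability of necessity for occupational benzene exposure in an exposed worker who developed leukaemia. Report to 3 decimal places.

PN ≈ 0.722

p₁ = P(outcome | exposed) = 361/544 = 0.6636
p₀ = P(outcome | unexposed) = 184/996 = 0.18474
Under exogeneity and monotonicity, PN = (p₁ − p₀) / p₁.
PN = (0.6636 − 0.18474) / 0.6636 = 0.47886 / 0.6636 ≈ 0.7216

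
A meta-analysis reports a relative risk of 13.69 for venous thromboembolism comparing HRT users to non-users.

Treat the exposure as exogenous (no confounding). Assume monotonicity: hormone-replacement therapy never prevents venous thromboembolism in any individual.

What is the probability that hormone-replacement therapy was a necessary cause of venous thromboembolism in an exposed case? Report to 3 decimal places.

Under exogeneity and monotonicity, PN = (RR − 1) / RR = 1 − 1/RR.
PN = (13.69 − 1) / 13.69 = 12.69 / 13.69 ≈ 0.9270

PN ≈ 0.927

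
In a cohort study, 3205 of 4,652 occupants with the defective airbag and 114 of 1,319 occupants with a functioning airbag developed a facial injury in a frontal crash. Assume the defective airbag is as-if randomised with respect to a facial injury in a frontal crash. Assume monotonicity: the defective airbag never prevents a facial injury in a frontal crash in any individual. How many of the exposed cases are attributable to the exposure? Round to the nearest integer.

about 2803 cases

p₁ = P(outcome | exposed) = 3205/4652 = 0.68895
p₀ = P(outcome | unexposed) = 114/1319 = 0.086429
PN = (p₁ − p₀)/p₁ = (0.68895 − 0.086429) / 0.68895 ≈ 0.87455.
Attributable cases ≈ PN × (exposed cases) = 0.87455 × 3205 ≈ 2802.93.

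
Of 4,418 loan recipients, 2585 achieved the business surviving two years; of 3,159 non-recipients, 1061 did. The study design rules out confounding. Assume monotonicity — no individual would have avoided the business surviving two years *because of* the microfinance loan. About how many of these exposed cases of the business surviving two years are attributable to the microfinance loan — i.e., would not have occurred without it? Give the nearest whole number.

p₁ = P(outcome | exposed) = 2585/4418 = 0.58511
p₀ = P(outcome | unexposed) = 1061/3159 = 0.33587
PN = (p₁ − p₀)/p₁ = (0.58511 − 0.33587) / 0.58511 ≈ 0.42597.
Attributable cases ≈ PN × (exposed cases) = 0.42597 × 2585 ≈ 1101.14.

about 1101 cases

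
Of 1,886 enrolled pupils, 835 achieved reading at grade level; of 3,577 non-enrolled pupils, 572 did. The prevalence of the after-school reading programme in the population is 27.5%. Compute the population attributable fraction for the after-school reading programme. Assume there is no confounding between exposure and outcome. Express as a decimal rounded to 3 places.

PAF ≈ 0.327

p₁ = P(outcome | exposed) = 835/1886 = 0.44274
p₀ = P(outcome | unexposed) = 572/3577 = 0.15991
Overall risk P(Y=1) = π·p₁ + (1−π)·p₀ = 0.275×0.44274 + 0.725×0.15991 = 0.23769.
Under exogeneity, PAF = [P(Y=1) − p₀] / P(Y=1).
PAF = (0.23769 − 0.15991) / 0.23769 ≈ 0.3272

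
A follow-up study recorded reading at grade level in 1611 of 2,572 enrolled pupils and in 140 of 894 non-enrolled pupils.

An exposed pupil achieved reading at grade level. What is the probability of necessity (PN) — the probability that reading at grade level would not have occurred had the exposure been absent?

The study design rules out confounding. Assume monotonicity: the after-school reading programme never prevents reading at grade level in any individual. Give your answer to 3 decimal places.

PN ≈ 0.750

p₁ = P(outcome | exposed) = 1611/2572 = 0.62636
p₀ = P(outcome | unexposed) = 140/894 = 0.1566
Under exogeneity and monotonicity, PN = (p₁ − p₀) / p₁.
PN = (0.62636 − 0.1566) / 0.62636 = 0.46976 / 0.62636 ≈ 0.7500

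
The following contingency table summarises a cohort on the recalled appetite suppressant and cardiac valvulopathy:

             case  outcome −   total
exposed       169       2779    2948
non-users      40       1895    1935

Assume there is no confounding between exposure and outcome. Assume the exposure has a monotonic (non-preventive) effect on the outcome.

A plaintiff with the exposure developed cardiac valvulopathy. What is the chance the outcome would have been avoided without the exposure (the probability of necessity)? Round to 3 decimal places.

PN ≈ 0.639

p₁ = P(outcome | exposed) = 169/2948 = 0.057327
p₀ = P(outcome | unexposed) = 40/1935 = 0.020672
Under exogeneity and monotonicity, PN = (p₁ − p₀) / p₁.
PN = (0.057327 − 0.020672) / 0.057327 = 0.036655 / 0.057327 ≈ 0.6394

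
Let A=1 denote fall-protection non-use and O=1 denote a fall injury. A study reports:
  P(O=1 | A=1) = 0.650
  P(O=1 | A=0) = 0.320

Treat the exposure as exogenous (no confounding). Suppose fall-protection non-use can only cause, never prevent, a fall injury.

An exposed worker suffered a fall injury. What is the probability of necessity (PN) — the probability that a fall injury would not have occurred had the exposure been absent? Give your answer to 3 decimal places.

PN ≈ 0.508

Let p₁ = 0.65, p₀ = 0.32.
Under exogeneity and monotonicity, PN = (p₁ − p₀) / p₁.
PN = (0.65 − 0.32) / 0.65 = 0.33 / 0.65 ≈ 0.5077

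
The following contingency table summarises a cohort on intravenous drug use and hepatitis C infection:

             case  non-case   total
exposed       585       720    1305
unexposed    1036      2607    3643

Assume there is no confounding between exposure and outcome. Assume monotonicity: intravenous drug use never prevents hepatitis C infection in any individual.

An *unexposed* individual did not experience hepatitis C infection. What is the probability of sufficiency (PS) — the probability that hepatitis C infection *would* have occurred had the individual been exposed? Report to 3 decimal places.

PS ≈ 0.229

p₁ = P(outcome | exposed) = 585/1305 = 0.44828
p₀ = P(outcome | unexposed) = 1036/3643 = 0.28438
Under exogeneity and monotonicity, PS = (p₁ − p₀) / (1 − p₀).
PS = (0.44828 − 0.28438) / (1 − 0.28438) = 0.16389 / 0.71562 ≈ 0.2290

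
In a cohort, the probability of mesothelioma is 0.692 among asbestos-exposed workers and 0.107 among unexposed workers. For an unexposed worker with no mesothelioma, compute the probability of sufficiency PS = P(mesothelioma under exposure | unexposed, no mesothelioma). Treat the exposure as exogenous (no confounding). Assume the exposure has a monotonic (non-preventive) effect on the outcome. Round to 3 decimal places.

Let p₁ = 0.692, p₀ = 0.107.
Under exogeneity and monotonicity, PS = (p₁ − p₀) / (1 − p₀).
PS = (0.692 − 0.107) / (1 − 0.107) = 0.585 / 0.893 ≈ 0.6551

PS ≈ 0.655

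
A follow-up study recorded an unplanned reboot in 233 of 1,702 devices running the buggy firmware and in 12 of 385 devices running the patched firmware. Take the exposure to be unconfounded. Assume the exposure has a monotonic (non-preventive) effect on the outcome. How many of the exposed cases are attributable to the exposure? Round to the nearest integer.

about 180 cases

p₁ = P(outcome | exposed) = 233/1702 = 0.1369
p₀ = P(outcome | unexposed) = 12/385 = 0.031169
PN = (p₁ − p₀)/p₁ = (0.1369 − 0.031169) / 0.1369 ≈ 0.77232.
Attributable cases ≈ PN × (exposed cases) = 0.77232 × 233 ≈ 179.95.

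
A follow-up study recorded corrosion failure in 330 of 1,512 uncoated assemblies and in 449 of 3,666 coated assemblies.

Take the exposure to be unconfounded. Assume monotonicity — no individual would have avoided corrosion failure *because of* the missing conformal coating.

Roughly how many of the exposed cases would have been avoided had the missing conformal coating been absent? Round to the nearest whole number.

p₁ = P(outcome | exposed) = 330/1512 = 0.21825
p₀ = P(outcome | unexposed) = 449/3666 = 0.12248
PN = (p₁ − p₀)/p₁ = (0.21825 − 0.12248) / 0.21825 ≈ 0.43883.
Attributable cases ≈ PN × (exposed cases) = 0.43883 × 330 ≈ 144.82.

about 145 cases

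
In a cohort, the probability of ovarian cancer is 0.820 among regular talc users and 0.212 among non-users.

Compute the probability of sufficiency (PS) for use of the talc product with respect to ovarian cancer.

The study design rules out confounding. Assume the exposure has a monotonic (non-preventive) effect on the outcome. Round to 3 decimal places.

Let p₁ = 0.82, p₀ = 0.212.
Under exogeneity and monotonicity, PS = (p₁ − p₀) / (1 − p₀).
PS = (0.82 − 0.212) / (1 − 0.212) = 0.608 / 0.788 ≈ 0.7716

PS ≈ 0.772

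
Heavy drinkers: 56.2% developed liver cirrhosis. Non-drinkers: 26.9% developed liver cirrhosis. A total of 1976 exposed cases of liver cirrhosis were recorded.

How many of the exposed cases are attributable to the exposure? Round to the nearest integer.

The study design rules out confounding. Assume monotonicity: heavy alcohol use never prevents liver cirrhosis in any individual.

p₁ = 0.562, p₀ = 0.269.
PN = (p₁ − p₀)/p₁ = (0.562 − 0.269) / 0.562 ≈ 0.52135.
Attributable cases ≈ PN × (exposed cases) = 0.52135 × 1976 ≈ 1030.19.

about 1030 cases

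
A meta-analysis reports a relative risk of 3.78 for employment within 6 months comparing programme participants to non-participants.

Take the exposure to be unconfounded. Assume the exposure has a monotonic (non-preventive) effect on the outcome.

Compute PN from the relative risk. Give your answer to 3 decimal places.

PN ≈ 0.735

Under exogeneity and monotonicity, PN = (RR − 1) / RR = 1 − 1/RR.
PN = (3.78 − 1) / 3.78 = 2.78 / 3.78 ≈ 0.7354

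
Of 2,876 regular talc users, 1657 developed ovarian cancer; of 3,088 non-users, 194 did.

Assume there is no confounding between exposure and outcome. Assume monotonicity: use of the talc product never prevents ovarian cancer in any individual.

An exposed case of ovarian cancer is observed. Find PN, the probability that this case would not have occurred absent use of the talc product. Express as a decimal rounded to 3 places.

p₁ = P(outcome | exposed) = 1657/2876 = 0.57615
p₀ = P(outcome | unexposed) = 194/3088 = 0.062824
Under exogeneity and monotonicity, PN = (p₁ − p₀) / p₁.
PN = (0.57615 − 0.062824) / 0.57615 = 0.51332 / 0.57615 ≈ 0.8910

PN ≈ 0.891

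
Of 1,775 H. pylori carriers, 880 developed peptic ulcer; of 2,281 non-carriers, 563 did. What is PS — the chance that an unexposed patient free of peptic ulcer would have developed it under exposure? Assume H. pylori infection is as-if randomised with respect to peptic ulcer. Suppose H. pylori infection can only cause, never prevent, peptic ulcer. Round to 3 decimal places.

PS ≈ 0.331

p₁ = P(outcome | exposed) = 880/1775 = 0.49577
p₀ = P(outcome | unexposed) = 563/2281 = 0.24682
Under exogeneity and monotonicity, PS = (p₁ − p₀) / (1 − p₀).
PS = (0.49577 − 0.24682) / (1 − 0.24682) = 0.24895 / 0.75318 ≈ 0.3305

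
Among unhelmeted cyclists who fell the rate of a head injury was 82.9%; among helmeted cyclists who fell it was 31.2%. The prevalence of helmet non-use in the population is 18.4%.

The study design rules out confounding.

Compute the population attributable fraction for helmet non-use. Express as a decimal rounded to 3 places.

PAF ≈ 0.234

p₁ = 0.829, p₀ = 0.312.
Overall risk P(Y=1) = π·p₁ + (1−π)·p₀ = 0.184×0.829 + 0.816×0.312 = 0.40713.
Under exogeneity, PAF = [P(Y=1) − p₀] / P(Y=1).
PAF = (0.40713 − 0.312) / 0.40713 ≈ 0.2337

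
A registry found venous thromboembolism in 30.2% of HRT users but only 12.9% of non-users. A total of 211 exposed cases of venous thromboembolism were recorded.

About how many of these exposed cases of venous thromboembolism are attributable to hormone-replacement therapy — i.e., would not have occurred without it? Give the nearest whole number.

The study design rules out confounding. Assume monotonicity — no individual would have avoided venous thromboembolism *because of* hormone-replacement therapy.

about 121 cases

p₁ = 0.302, p₀ = 0.129.
PN = (p₁ − p₀)/p₁ = (0.302 − 0.129) / 0.302 ≈ 0.57285.
Attributable cases ≈ PN × (exposed cases) = 0.57285 × 211 ≈ 120.87.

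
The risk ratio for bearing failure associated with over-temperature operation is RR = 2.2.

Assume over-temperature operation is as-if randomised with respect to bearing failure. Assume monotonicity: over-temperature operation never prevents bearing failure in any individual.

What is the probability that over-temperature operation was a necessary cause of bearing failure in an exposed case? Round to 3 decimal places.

Under exogeneity and monotonicity, PN = (RR − 1) / RR = 1 − 1/RR.
PN = (2.2 − 1) / 2.2 = 1.2 / 2.2 ≈ 0.5455

PN ≈ 0.545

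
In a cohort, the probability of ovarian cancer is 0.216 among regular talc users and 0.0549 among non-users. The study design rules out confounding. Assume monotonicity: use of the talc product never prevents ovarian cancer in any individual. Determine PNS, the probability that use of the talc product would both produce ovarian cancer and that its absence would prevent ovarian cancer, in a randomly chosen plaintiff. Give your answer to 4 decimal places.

Let p₁ = 0.216, p₀ = 0.0549.
Under exogeneity and monotonicity, PNS = p₁ − p₀.
PNS = 0.216 − 0.0549 = 0.1611

PNS ≈ 0.1611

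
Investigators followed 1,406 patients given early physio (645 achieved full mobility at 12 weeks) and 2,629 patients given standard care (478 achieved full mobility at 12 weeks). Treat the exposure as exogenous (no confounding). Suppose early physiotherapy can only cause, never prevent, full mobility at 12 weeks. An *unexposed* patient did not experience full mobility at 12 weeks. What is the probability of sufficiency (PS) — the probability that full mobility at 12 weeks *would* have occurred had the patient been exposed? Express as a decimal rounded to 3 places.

p₁ = P(outcome | exposed) = 645/1406 = 0.45875
p₀ = P(outcome | unexposed) = 478/2629 = 0.18182
Under exogeneity and monotonicity, PS = (p₁ − p₀) / (1 − p₀).
PS = (0.45875 − 0.18182) / (1 − 0.18182) = 0.27693 / 0.81818 ≈ 0.3385

PS ≈ 0.338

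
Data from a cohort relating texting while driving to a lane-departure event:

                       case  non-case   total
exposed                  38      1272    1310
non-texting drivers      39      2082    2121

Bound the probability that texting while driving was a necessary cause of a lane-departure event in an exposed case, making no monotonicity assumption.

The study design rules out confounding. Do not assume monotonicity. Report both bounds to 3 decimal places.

0.366 ≤ PN ≤ 1.000

p₁ = P(outcome | exposed) = 38/1310 = 0.029008
p₀ = P(outcome | unexposed) = 39/2121 = 0.018388
Under exogeneity alone the bounds on PN are max{0,(p₁−p₀)/p₁} ≤ PN ≤ min{1,(1−p₀)/p₁}.
  lower = (p₁ − p₀)/p₁ = 0.01062 / 0.029008 ≈ 0.3661
  upper = min{1, (1 − p₀)/p₁} = 0.98161 / 0.029008 ≈ 33.8398 → capped at 1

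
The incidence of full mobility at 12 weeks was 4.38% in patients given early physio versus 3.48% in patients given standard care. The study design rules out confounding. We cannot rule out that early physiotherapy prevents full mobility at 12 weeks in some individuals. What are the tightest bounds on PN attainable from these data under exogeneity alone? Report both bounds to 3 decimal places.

0.205 ≤ PN ≤ 1.000

p₁ = 0.0438, p₀ = 0.0348.
Under exogeneity alone the bounds on PN are max{0,(p₁−p₀)/p₁} ≤ PN ≤ min{1,(1−p₀)/p₁}.
  lower = (p₁ − p₀)/p₁ = 0.009 / 0.0438 ≈ 0.2055
  upper = min{1, (1 − p₀)/p₁} = 0.9652 / 0.0438 ≈ 22.0365 → capped at 1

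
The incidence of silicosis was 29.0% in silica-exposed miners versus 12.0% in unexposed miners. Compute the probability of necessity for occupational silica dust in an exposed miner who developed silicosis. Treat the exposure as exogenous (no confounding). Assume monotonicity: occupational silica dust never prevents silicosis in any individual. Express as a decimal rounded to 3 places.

p₁ = 0.29, p₀ = 0.12.
Under exogeneity and monotonicity, PN = (p₁ − p₀) / p₁.
PN = (0.29 − 0.12) / 0.29 = 0.17 / 0.29 ≈ 0.5862

PN ≈ 0.586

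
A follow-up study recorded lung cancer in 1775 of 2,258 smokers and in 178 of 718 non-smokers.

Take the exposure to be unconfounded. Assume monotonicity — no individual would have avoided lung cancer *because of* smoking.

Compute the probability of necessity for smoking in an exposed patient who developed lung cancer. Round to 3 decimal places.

PN ≈ 0.685

p₁ = P(outcome | exposed) = 1775/2258 = 0.78609
p₀ = P(outcome | unexposed) = 178/718 = 0.24791
Under exogeneity and monotonicity, PN = (p₁ − p₀) / p₁.
PN = (0.78609 − 0.24791) / 0.78609 = 0.53818 / 0.78609 ≈ 0.6846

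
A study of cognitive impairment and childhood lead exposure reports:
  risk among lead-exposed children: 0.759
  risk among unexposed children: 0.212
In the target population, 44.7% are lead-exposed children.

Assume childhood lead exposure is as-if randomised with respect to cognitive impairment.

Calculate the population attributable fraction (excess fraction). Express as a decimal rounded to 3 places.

PAF ≈ 0.536

Let p₁ = 0.759, p₀ = 0.212.
Overall risk P(Y=1) = π·p₁ + (1−π)·p₀ = 0.447×0.759 + 0.553×0.212 = 0.45651.
Under exogeneity, PAF = [P(Y=1) − p₀] / P(Y=1).
PAF = (0.45651 − 0.212) / 0.45651 ≈ 0.5356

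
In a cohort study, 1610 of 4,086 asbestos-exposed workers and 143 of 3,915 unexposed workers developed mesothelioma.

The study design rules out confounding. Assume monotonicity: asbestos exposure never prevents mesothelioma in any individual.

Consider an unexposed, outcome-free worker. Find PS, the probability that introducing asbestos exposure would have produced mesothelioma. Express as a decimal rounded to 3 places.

p₁ = P(outcome | exposed) = 1610/4086 = 0.39403
p₀ = P(outcome | unexposed) = 143/3915 = 0.036526
Under exogeneity and monotonicity, PS = (p₁ − p₀) / (1 − p₀).
PS = (0.39403 − 0.036526) / (1 − 0.036526) = 0.3575 / 0.96347 ≈ 0.3711

PS ≈ 0.371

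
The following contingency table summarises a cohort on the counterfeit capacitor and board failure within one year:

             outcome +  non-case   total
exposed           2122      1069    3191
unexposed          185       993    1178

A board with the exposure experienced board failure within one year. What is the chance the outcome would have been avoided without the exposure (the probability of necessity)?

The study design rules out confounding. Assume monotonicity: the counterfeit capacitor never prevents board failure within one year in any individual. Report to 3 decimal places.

PN ≈ 0.764

p₁ = P(outcome | exposed) = 2122/3191 = 0.665
p₀ = P(outcome | unexposed) = 185/1178 = 0.15705
Under exogeneity and monotonicity, PN = (p₁ − p₀)/p₁.
PN = (0.665 − 0.15705) / 0.665 ≈ 0.7638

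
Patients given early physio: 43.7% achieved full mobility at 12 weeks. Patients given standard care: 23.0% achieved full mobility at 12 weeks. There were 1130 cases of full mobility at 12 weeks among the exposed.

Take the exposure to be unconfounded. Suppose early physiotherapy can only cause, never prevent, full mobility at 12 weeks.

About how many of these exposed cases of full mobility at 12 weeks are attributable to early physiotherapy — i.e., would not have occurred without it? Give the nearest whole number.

p₁ = 0.437, p₀ = 0.23.
PN = (p₁ − p₀)/p₁ = (0.437 − 0.23) / 0.437 ≈ 0.47368.
Attributable cases ≈ PN × (exposed cases) = 0.47368 × 1130 ≈ 535.26.

about 535 cases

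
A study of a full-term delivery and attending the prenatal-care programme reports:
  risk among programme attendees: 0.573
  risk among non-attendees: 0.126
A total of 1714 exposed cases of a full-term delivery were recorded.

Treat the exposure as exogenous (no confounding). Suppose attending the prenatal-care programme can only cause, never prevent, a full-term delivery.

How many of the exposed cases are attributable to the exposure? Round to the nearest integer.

about 1337 cases

Let p₁ = 0.573, p₀ = 0.126.
PN = (p₁ − p₀)/p₁ = (0.573 − 0.126) / 0.573 ≈ 0.78010.
Attributable cases ≈ PN × (exposed cases) = 0.78010 × 1714 ≈ 1337.10.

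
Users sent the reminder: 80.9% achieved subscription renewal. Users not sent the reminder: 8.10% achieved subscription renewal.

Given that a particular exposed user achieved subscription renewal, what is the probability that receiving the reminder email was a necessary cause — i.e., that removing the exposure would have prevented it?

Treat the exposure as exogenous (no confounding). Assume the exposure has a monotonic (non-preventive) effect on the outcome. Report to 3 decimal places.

p₁ = 0.809, p₀ = 0.081.
Under exogeneity and monotonicity, PN = (p₁ − p₀) / p₁.
PN = (0.809 − 0.081) / 0.809 = 0.728 / 0.809 ≈ 0.8999

PN ≈ 0.900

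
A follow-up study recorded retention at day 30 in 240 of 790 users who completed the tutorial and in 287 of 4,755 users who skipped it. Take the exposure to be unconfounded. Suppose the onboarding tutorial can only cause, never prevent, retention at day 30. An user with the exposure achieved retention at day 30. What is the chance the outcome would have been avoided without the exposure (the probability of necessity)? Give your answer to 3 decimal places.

p₁ = P(outcome | exposed) = 240/790 = 0.3038
p₀ = P(outcome | unexposed) = 287/4755 = 0.060358
Under exogeneity and monotonicity, PN = (p₁ − p₀) / p₁.
PN = (0.3038 − 0.060358) / 0.3038 = 0.24344 / 0.3038 ≈ 0.8013

PN ≈ 0.801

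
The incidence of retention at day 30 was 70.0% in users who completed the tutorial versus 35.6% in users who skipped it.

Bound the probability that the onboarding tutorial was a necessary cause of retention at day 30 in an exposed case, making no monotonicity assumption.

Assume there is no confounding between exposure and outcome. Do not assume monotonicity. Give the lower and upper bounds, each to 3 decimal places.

0.491 ≤ PN ≤ 0.920

p₁ = 0.7, p₀ = 0.356.
Under exogeneity alone the bounds on PN are max{0,(p₁−p₀)/p₁} ≤ PN ≤ min{1,(1−p₀)/p₁}.
  lower = (p₁ − p₀)/p₁ = 0.344 / 0.7 ≈ 0.4914
  upper = min{1, (1 − p₀)/p₁} = 0.644 / 0.7 ≈ 0.9200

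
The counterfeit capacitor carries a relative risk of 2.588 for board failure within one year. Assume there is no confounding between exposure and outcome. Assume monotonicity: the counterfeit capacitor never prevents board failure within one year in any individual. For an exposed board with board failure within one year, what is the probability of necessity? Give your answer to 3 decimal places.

PN ≈ 0.614

Under exogeneity and monotonicity, PN = (RR − 1) / RR = 1 − 1/RR.
PN = (2.588 − 1) / 2.588 = 1.588 / 2.588 ≈ 0.6136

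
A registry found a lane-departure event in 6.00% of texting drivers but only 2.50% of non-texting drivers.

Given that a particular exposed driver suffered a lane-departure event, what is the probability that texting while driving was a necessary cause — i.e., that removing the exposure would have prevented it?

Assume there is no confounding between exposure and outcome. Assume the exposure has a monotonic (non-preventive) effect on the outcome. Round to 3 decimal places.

p₁ = 0.06, p₀ = 0.025.
Under exogeneity and monotonicity, PN = (p₁ − p₀) / p₁.
PN = (0.06 − 0.025) / 0.06 = 0.035 / 0.06 ≈ 0.5833

PN ≈ 0.583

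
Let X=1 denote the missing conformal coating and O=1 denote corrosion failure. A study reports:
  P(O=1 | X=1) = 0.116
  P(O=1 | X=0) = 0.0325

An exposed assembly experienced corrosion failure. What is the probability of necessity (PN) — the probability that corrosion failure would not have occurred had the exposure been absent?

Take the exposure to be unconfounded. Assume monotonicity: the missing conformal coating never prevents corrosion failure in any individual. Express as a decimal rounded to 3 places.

Let p₁ = 0.116, p₀ = 0.0325.
Under exogeneity and monotonicity, PN = (p₁ − p₀) / p₁.
PN = (0.116 − 0.0325) / 0.116 = 0.0835 / 0.116 ≈ 0.7198

PN ≈ 0.720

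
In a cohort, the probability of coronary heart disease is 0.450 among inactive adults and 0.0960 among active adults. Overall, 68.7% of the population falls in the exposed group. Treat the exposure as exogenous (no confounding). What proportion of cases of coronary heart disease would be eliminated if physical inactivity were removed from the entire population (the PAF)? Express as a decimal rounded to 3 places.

Let p₁ = 0.45, p₀ = 0.096.
Overall risk P(Y=1) = π·p₁ + (1−π)·p₀ = 0.687×0.45 + 0.313×0.096 = 0.3392.
Under exogeneity, PAF = [P(Y=1) − p₀] / P(Y=1).
PAF = (0.3392 − 0.096) / 0.3392 ≈ 0.7170

PAF ≈ 0.717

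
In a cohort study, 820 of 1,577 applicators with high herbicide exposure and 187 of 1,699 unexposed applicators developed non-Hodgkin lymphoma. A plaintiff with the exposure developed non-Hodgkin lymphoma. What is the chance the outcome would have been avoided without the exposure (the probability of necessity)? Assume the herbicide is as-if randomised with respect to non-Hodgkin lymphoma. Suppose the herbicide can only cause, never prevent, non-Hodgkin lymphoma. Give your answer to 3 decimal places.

PN ≈ 0.788

p₁ = P(outcome | exposed) = 820/1577 = 0.51997
p₀ = P(outcome | unexposed) = 187/1699 = 0.11006
Under exogeneity and monotonicity, PN = (p₁ − p₀) / p₁.
PN = (0.51997 − 0.11006) / 0.51997 = 0.40991 / 0.51997 ≈ 0.7883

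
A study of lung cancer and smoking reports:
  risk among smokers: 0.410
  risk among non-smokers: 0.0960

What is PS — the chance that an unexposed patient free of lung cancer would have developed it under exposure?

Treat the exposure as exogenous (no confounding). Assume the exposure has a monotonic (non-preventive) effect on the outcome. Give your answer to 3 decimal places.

PS ≈ 0.347

Let p₁ = 0.41, p₀ = 0.096.
Under exogeneity and monotonicity, PS = (p₁ − p₀) / (1 − p₀).
PS = (0.41 − 0.096) / (1 − 0.096) = 0.314 / 0.904 ≈ 0.3473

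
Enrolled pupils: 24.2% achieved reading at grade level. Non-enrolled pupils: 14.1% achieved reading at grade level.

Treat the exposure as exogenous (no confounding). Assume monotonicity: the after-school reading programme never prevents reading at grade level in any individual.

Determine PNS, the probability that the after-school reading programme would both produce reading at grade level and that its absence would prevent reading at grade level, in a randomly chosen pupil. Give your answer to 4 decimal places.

PNS ≈ 0.1010

p₁ = 0.242, p₀ = 0.141.
Under exogeneity and monotonicity, PNS = p₁ − p₀.
PNS = 0.242 − 0.141 = 0.101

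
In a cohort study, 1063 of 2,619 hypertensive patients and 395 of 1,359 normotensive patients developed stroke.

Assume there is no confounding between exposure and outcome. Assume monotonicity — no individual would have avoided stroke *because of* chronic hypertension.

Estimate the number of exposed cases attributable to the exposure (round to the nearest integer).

p₁ = P(outcome | exposed) = 1063/2619 = 0.40588
p₀ = P(outcome | unexposed) = 395/1359 = 0.29065
PN = (p₁ − p₀)/p₁ = (0.40588 − 0.29065) / 0.40588 ≈ 0.28389.
Attributable cases ≈ PN × (exposed cases) = 0.28389 × 1063 ≈ 301.77.

about 302 cases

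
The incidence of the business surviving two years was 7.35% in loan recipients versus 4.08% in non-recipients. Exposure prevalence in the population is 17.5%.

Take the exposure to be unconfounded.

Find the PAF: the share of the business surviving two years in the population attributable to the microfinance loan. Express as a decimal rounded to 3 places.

p₁ = 0.0735, p₀ = 0.0408.
Overall risk P(Y=1) = π·p₁ + (1−π)·p₀ = 0.175×0.0735 + 0.825×0.0408 = 0.046523.
Under exogeneity, PAF = [P(Y=1) − p₀] / P(Y=1).
PAF = (0.046523 − 0.0408) / 0.046523 ≈ 0.1230

PAF ≈ 0.123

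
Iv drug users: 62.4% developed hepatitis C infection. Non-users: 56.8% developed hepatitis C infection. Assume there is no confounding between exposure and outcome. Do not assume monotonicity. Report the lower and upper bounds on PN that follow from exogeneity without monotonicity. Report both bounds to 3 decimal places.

0.090 ≤ PN ≤ 0.692

p₁ = 0.624, p₀ = 0.568.
Under exogeneity alone the bounds on PN are max{0,(p₁−p₀)/p₁} ≤ PN ≤ min{1,(1−p₀)/p₁}.
  lower = (p₁ − p₀)/p₁ = 0.056 / 0.624 ≈ 0.0897
  upper = min{1, (1 − p₀)/p₁} = 0.432 / 0.624 ≈ 0.6923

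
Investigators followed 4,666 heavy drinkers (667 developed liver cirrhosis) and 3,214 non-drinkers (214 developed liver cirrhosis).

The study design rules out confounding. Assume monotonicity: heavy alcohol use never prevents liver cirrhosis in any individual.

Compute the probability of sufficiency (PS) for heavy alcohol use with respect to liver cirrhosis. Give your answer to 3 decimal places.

p₁ = P(outcome | exposed) = 667/4666 = 0.14295
p₀ = P(outcome | unexposed) = 214/3214 = 0.066584
Under exogeneity and monotonicity, PS = (p₁ − p₀) / (1 − p₀).
PS = (0.14295 − 0.066584) / (1 − 0.066584) = 0.076365 / 0.93342 ≈ 0.0818

PS ≈ 0.082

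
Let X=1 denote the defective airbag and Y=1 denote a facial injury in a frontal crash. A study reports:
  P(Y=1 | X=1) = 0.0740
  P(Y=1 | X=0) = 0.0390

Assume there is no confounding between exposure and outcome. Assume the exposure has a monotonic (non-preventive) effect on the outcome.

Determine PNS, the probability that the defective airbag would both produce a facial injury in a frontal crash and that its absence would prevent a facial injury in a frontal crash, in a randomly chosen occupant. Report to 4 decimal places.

PNS ≈ 0.0350

Let p₁ = 0.074, p₀ = 0.039.
Under exogeneity and monotonicity, PNS = p₁ − p₀.
PNS = 0.074 − 0.039 = 0.035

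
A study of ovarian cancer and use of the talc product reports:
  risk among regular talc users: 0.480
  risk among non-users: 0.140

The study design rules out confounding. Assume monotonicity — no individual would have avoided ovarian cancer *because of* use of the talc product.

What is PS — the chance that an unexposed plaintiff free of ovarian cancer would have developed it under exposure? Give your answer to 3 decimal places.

Let p₁ = 0.48, p₀ = 0.14.
Under exogeneity and monotonicity, PS = (p₁ − p₀) / (1 − p₀).
PS = (0.48 − 0.14) / (1 − 0.14) = 0.34 / 0.86 ≈ 0.3953

PS ≈ 0.395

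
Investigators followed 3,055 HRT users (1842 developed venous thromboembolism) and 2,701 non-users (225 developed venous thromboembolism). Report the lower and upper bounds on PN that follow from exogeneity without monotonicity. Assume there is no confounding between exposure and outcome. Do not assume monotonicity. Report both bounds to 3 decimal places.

0.862 ≤ PN ≤ 1.000

p₁ = P(outcome | exposed) = 1842/3055 = 0.60295
p₀ = P(outcome | unexposed) = 225/2701 = 0.083302
Under exogeneity alone the bounds on PN are max{0,(p₁−p₀)/p₁} ≤ PN ≤ min{1,(1−p₀)/p₁}.
  lower = (p₁ − p₀)/p₁ = 0.51964 / 0.60295 ≈ 0.8618
  upper = min{1, (1 − p₀)/p₁} = 0.9167 / 0.60295 ≈ 1.5204 → capped at 1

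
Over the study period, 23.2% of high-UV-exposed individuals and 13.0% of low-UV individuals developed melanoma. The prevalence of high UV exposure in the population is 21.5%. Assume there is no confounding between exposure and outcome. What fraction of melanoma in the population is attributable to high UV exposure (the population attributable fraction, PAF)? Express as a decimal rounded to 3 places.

PAF ≈ 0.144

p₁ = 0.232, p₀ = 0.13.
Overall risk P(Y=1) = π·p₁ + (1−π)·p₀ = 0.215×0.232 + 0.785×0.13 = 0.15193.
Under exogeneity, PAF = [P(Y=1) − p₀] / P(Y=1).
PAF = (0.15193 − 0.13) / 0.15193 ≈ 0.1443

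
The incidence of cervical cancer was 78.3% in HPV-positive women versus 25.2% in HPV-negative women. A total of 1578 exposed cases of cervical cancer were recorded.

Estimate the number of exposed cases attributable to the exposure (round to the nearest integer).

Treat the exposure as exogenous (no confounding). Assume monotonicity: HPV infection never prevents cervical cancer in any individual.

about 1070 cases

p₁ = 0.783, p₀ = 0.252.
PN = (p₁ − p₀)/p₁ = (0.783 − 0.252) / 0.783 ≈ 0.67816.
Attributable cases ≈ PN × (exposed cases) = 0.67816 × 1578 ≈ 1070.14.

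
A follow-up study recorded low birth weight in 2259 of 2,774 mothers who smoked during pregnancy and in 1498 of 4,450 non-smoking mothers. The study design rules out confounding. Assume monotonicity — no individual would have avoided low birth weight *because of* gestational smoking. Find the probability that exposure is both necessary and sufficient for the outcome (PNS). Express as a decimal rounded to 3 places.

p₁ = P(outcome | exposed) = 2259/2774 = 0.81435
p₀ = P(outcome | unexposed) = 1498/4450 = 0.33663
Under exogeneity and monotonicity, PNS = p₁ − p₀.
PNS = 0.81435 − 0.33663 = 0.47772

PNS ≈ 0.478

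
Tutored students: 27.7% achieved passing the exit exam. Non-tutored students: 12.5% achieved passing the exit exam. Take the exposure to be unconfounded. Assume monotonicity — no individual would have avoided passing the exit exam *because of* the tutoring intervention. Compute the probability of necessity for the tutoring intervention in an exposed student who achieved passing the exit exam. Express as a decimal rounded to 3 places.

p₁ = 0.277, p₀ = 0.125.
Under exogeneity and monotonicity, PN = (p₁ − p₀) / p₁.
PN = (0.277 − 0.125) / 0.277 = 0.152 / 0.277 ≈ 0.5487

PN ≈ 0.549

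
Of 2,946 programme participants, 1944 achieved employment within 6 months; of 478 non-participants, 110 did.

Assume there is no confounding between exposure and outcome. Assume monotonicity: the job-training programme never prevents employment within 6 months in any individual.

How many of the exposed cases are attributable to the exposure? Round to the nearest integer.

p₁ = P(outcome | exposed) = 1944/2946 = 0.65988
p₀ = P(outcome | unexposed) = 110/478 = 0.23013
PN = (p₁ − p₀)/p₁ = (0.65988 − 0.23013) / 0.65988 ≈ 0.65126.
Attributable cases ≈ PN × (exposed cases) = 0.65126 × 1944 ≈ 1266.05.

about 1266 cases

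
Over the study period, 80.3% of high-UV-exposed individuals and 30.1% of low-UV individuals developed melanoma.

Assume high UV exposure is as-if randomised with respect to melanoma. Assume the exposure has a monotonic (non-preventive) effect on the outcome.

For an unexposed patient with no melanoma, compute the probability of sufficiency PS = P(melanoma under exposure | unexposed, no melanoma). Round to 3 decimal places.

PS ≈ 0.718

p₁ = 0.803, p₀ = 0.301.
Under exogeneity and monotonicity, PS = (p₁ − p₀) / (1 − p₀).
PS = (0.803 − 0.301) / (1 − 0.301) = 0.502 / 0.699 ≈ 0.7182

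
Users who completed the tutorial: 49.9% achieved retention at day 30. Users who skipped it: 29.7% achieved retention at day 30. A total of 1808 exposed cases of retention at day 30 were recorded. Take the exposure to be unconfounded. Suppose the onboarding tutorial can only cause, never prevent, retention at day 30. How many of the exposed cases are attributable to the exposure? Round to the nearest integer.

p₁ = 0.499, p₀ = 0.297.
PN = (p₁ − p₀)/p₁ = (0.499 − 0.297) / 0.499 ≈ 0.40481.
Attributable cases ≈ PN × (exposed cases) = 0.40481 × 1808 ≈ 731.90.

about 732 cases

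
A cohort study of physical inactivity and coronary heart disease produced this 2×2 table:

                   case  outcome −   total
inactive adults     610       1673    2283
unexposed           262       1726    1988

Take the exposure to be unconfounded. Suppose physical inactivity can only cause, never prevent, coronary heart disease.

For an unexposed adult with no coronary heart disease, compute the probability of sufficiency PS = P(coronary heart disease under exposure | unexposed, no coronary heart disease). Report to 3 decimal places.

PS ≈ 0.156

p₁ = P(outcome | exposed) = 610/2283 = 0.26719
p₀ = P(outcome | unexposed) = 262/1988 = 0.13179
Under exogeneity and monotonicity, PS = (p₁ − p₀)/(1 − p₀).
PS = (0.26719 − 0.13179) / 0.86821 ≈ 0.1560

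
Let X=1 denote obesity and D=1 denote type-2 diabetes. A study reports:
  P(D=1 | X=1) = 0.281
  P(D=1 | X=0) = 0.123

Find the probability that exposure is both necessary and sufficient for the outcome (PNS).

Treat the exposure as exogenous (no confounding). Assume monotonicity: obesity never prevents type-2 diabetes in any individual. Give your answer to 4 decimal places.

Let p₁ = 0.281, p₀ = 0.123.
Under exogeneity and monotonicity, PNS = p₁ − p₀.
PNS = 0.281 − 0.123 = 0.158

PNS ≈ 0.1580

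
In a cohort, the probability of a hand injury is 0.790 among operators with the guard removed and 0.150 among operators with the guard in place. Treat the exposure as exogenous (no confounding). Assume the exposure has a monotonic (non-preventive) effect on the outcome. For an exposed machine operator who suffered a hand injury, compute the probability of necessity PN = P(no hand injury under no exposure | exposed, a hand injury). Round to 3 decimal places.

Let p₁ = 0.79, p₀ = 0.15.
Under exogeneity and monotonicity, PN = (p₁ − p₀) / p₁.
PN = (0.79 − 0.15) / 0.79 = 0.64 / 0.79 ≈ 0.8101

PN ≈ 0.810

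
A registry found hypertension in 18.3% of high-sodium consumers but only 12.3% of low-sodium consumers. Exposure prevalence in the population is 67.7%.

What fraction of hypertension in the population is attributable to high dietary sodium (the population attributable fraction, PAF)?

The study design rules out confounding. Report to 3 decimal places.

PAF ≈ 0.248

p₁ = 0.183, p₀ = 0.123.
Overall risk P(Y=1) = π·p₁ + (1−π)·p₀ = 0.677×0.183 + 0.323×0.123 = 0.16362.
Under exogeneity, PAF = [P(Y=1) − p₀] / P(Y=1).
PAF = (0.16362 − 0.123) / 0.16362 ≈ 0.2483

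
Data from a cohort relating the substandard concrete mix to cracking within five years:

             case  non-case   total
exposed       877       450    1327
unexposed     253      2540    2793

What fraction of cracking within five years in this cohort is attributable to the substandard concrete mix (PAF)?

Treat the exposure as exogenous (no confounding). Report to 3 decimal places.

PAF ≈ 0.670

p₁ = P(outcome | exposed) = 877/1327 = 0.66089
p₀ = P(outcome | unexposed) = 253/2793 = 0.090584
Exposure prevalence π = 1327/4120 = 0.32209; overall risk P(Y=1) = 0.27427.
Under exogeneity, PAF = [P(Y=1) − p₀]/P(Y=1).
PAF = (0.27427 − 0.090584) / 0.27427 ≈ 0.6697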